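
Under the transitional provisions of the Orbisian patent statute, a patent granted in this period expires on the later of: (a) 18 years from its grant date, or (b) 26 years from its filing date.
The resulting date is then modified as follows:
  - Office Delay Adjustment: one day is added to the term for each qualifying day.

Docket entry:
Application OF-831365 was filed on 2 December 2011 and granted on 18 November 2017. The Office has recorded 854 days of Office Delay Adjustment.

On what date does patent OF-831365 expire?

(a) grant + 18 years → 18 November 2035.
(b) filing + 26 years → 2 December 2037.
Later of the two: 2 December 2037.
Office Delay Adjustment: +854 days → 4 April 2040.

2040-04-04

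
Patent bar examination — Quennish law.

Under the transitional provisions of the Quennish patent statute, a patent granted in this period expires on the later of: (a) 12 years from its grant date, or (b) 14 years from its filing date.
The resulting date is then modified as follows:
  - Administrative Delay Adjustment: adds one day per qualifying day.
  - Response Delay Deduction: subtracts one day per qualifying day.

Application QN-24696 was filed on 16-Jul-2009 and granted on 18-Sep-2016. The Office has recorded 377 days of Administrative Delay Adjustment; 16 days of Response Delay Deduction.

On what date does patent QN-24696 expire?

September 14, 2029

(a) grant + 12 years → 18 September 2028.
(b) filing + 14 years → 16 July 2023.
Later of the two: 18 September 2028.
Administrative Delay Adjustment: +377 days → 30 September 2029.
Response Delay Deduction: −16 days → 14 September 2029.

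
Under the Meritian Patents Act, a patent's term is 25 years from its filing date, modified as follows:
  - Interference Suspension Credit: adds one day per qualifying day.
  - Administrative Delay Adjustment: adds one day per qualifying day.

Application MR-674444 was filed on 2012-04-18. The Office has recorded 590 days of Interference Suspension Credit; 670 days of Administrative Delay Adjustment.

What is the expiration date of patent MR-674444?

Base term: filing date + 25 years → 18 April 2037.
Interference Suspension Credit: +590 days → 29 November 2038.
Administrative Delay Adjustment: +670 days → 29 September 2040.

September 29, 2040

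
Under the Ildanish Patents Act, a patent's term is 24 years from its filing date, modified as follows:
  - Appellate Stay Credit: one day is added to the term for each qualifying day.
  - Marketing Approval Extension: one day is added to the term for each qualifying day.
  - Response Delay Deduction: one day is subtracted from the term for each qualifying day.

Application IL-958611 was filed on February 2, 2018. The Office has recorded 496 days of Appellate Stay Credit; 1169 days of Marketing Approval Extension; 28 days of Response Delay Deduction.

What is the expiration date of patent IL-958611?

Base term: filing date + 24 years → 2 February 2042.
Appellate Stay Credit: +496 days → 13 June 2043.
Marketing Approval Extension: +1169 days → 25 August 2046.
Response Delay Deduction: −28 days → 28 July 2046.

July 28, 2046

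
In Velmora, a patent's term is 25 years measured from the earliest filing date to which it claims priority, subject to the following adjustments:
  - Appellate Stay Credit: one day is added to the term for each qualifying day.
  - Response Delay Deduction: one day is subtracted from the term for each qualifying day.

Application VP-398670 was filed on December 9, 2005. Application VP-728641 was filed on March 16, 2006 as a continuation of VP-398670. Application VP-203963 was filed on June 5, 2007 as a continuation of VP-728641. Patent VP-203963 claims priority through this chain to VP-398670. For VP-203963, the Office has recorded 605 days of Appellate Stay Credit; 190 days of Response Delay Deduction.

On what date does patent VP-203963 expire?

2032-01-28

Earliest priority filing: 9 December 2005.
Base term: 9 December 2005 + 25 years → 9 December 2030.
Appellate Stay Credit: +605 days → 5 August 2032.
Response Delay Deduction: −190 days → 28 January 2032.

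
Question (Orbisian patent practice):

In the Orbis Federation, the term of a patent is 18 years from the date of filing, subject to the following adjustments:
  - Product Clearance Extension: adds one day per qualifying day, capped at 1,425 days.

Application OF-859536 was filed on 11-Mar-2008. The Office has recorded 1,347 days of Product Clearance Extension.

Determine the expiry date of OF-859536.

Base term: filing date + 18 years → 11 March 2026.
Product Clearance Extension: 1347 days (within the 1425-day cap) → +1347 days → 17 November 2029.

2029-11-17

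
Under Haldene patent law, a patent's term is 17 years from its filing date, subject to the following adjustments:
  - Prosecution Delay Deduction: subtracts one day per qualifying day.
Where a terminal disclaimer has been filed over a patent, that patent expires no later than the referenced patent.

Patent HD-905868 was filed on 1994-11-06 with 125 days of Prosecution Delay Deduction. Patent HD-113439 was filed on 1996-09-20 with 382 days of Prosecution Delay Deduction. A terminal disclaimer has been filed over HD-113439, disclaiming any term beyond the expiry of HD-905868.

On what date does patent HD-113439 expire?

Natural term of HD-113439:
  Base: filing + 17 years → 20 September 2013.
  Prosecution Delay Deduction: −382 days → 3 September 2012.
Expiry of referenced patent HD-905868:
  Base: filing + 17 years → 6 November 2011.
  Prosecution Delay Deduction: −125 days → 4 July 2011.
Terminal disclaimer: HD-113439 expires on the earlier of 3 September 2012 and 4 July 2011.

July 4, 2011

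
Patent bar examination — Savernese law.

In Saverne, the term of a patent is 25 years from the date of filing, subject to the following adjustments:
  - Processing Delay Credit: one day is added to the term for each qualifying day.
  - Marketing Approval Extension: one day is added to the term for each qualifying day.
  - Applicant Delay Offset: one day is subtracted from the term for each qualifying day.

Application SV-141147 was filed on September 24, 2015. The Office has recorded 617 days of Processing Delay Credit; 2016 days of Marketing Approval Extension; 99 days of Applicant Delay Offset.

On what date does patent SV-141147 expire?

2047-09-02

Base term: filing date + 25 years → 24 September 2040.
Processing Delay Credit: +617 days → 3 June 2042.
Marketing Approval Extension: +2016 days → 10 December 2047.
Applicant Delay Offset: −99 days → 2 September 2047.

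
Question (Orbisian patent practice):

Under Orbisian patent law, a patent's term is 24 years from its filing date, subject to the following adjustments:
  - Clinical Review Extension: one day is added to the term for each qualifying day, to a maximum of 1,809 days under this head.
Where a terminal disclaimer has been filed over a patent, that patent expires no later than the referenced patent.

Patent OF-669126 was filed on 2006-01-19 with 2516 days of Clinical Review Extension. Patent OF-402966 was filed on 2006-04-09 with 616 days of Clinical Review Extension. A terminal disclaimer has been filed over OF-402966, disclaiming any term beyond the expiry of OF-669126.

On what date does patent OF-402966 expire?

Natural term of OF-402966:
  Base: filing + 24 years → 9 April 2030.
  Clinical Review Extension: 616 days (within the 1809-day cap) → +616 days → 16 December 2031.
Expiry of referenced patent OF-669126:
  Base: filing + 24 years → 19 January 2030.
  Clinical Review Extension: 2516 days claimed exceeds the 1809-day cap, so +1809 days → 2 January 2035.
Terminal disclaimer: OF-402966 expires on the earlier of 16 December 2031 and 2 January 2035.

2031-12-16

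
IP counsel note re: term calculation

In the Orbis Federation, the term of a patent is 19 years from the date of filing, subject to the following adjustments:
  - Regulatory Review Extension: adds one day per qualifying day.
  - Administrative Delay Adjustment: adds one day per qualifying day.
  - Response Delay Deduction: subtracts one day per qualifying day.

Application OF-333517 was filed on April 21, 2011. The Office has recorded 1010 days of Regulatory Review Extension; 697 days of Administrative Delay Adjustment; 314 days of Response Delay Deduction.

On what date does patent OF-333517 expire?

Base term: filing date + 19 years → 21 April 2030.
Regulatory Review Extension: +1010 days → 25 January 2033.
Administrative Delay Adjustment: +697 days → 23 December 2034.
Response Delay Deduction: −314 days → 12 February 2034.

2034-02-12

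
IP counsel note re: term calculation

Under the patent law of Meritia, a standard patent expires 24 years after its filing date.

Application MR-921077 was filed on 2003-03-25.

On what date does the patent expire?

March 25, 2027

Filing date + 24 years → 25 March 2027.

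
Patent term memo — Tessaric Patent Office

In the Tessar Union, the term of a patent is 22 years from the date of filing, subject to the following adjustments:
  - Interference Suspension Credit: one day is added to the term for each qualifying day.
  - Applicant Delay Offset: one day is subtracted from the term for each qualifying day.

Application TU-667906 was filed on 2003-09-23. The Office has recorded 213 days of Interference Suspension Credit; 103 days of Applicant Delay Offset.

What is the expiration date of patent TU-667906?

January 11, 2026

Base term: filing date + 22 years → 23 September 2025.
Interference Suspension Credit: +213 days → 24 April 2026.
Applicant Delay Offset: −103 days → 11 January 2026.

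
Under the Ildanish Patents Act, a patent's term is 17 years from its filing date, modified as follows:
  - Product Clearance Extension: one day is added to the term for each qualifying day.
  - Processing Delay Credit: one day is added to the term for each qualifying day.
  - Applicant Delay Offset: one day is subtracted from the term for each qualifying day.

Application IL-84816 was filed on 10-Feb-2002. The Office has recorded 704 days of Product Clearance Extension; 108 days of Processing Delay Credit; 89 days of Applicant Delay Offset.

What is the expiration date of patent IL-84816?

2021-02-02

Base term: filing date + 17 years → 10 February 2019.
Product Clearance Extension: +704 days → 14 January 2021.
Processing Delay Credit: +108 days → 2 May 2021.
Applicant Delay Offset: −89 days → 2 February 2021.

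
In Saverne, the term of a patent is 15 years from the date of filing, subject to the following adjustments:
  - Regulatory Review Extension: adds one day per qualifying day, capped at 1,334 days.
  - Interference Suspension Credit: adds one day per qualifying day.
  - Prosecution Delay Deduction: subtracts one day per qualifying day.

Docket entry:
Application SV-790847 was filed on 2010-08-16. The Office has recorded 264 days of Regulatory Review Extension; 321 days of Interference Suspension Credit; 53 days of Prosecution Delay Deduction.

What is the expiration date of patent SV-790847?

Base term: filing date + 15 years → 16 August 2025.
Regulatory Review Extension: 264 days (within the 1334-day cap) → +264 days → 7 May 2026.
Interference Suspension Credit: +321 days → 24 March 2027.
Prosecution Delay Deduction: −53 days → 30 January 2027.

2027-01-30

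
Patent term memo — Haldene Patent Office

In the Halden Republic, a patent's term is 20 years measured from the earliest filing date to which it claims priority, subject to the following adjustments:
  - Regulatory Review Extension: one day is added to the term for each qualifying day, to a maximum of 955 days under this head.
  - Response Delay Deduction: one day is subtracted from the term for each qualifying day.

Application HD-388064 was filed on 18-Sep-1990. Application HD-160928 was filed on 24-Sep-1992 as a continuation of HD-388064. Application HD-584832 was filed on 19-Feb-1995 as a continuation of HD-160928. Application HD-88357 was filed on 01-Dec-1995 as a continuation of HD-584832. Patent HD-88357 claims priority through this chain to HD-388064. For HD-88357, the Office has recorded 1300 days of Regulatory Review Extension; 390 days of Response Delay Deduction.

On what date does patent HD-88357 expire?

2012-04-05

Earliest priority filing: 18 September 1990.
Base term: 18 September 1990 + 20 years → 18 September 2010.
Regulatory Review Extension: 1300 days claimed exceeds the 955-day cap, so +955 days → 30 April 2013.
Response Delay Deduction: −390 days → 5 April 2012.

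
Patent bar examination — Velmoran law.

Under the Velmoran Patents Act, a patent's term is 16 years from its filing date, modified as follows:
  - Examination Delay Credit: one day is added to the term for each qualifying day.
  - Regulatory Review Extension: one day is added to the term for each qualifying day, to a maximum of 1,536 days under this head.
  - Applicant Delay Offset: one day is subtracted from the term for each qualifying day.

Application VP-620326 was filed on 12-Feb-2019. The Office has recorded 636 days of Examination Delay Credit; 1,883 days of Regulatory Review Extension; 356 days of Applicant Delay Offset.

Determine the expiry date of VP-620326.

February 2, 2040

Base term: filing date + 16 years → 12 February 2035.
Examination Delay Credit: +636 days → 9 November 2036.
Regulatory Review Extension: 1883 days claimed exceeds the 1536-day cap, so +1536 days → 23 January 2041.
Applicant Delay Offset: −356 days → 2 February 2040.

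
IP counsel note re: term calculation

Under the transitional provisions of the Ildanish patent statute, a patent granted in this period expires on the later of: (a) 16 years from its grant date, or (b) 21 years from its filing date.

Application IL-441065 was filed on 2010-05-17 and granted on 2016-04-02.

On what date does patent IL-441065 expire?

2032-04-02

(a) grant + 16 years → 2 April 2032.
(b) filing + 21 years → 17 May 2031.
Later of the two: 2 April 2032.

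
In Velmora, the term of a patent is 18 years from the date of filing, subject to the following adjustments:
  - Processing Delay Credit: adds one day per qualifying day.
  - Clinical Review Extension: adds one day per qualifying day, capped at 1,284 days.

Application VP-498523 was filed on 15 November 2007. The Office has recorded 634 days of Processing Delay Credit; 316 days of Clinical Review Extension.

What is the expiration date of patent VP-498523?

Base term: filing date + 18 years → 15 November 2025.
Processing Delay Credit: +634 days → 11 August 2027.
Clinical Review Extension: 316 days (within the 1284-day cap) → +316 days → 22 June 2028.

2028-06-22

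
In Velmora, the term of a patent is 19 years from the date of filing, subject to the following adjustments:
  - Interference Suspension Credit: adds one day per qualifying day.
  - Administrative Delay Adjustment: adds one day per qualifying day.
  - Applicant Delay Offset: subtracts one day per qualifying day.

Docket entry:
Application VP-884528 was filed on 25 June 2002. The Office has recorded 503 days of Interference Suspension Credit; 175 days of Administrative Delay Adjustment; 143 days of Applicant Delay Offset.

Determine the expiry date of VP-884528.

Base term: filing date + 19 years → 25 June 2021.
Interference Suspension Credit: +503 days → 10 November 2022.
Administrative Delay Adjustment: +175 days → 4 May 2023.
Applicant Delay Offset: −143 days → 12 December 2022.

2022-12-12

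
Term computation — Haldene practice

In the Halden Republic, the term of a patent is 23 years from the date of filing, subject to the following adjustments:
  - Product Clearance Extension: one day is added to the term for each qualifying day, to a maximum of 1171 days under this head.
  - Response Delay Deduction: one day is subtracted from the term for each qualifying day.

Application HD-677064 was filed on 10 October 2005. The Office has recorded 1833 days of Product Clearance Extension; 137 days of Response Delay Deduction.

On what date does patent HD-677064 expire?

Base term: filing date + 23 years → 10 October 2028.
Product Clearance Extension: 1833 days claimed exceeds the 1171-day cap, so +1171 days → 25 December 2031.
Response Delay Deduction: −137 days → 10 August 2031.

2031-08-10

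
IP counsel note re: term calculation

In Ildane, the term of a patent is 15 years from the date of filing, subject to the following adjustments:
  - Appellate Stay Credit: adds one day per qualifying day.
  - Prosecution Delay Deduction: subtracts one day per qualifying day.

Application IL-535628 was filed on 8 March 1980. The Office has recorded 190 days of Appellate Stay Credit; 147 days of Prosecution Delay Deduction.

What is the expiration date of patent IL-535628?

1995-04-20

Base term: filing date + 15 years → 8 March 1995.
Appellate Stay Credit: +190 days → 14 September 1995.
Prosecution Delay Deduction: −147 days → 20 April 1995.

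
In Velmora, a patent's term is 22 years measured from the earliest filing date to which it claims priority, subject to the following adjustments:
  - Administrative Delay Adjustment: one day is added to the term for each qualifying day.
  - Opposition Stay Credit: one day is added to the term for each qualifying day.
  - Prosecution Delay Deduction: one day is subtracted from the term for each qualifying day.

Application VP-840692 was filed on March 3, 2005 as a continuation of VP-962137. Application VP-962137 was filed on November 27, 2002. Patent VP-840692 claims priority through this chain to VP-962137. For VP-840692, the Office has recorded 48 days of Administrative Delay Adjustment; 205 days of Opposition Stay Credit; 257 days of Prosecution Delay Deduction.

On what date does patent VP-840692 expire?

Earliest priority filing: 27 November 2002.
Base term: 27 November 2002 + 22 years → 27 November 2024.
Administrative Delay Adjustment: +48 days → 14 January 2025.
Opposition Stay Credit: +205 days → 7 August 2025.
Prosecution Delay Deduction: −257 days → 23 November 2024.

2024-11-23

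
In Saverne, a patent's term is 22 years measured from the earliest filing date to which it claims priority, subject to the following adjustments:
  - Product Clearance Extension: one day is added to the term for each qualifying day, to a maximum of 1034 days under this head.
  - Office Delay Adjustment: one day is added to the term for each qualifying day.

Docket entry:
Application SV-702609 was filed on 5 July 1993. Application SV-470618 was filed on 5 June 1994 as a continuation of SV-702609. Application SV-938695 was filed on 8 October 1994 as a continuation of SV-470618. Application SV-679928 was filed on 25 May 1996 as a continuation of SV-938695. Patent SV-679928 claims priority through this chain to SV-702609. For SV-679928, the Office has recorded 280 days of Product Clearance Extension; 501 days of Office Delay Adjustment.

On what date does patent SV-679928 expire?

August 24, 2017

Earliest priority filing: 5 July 1993.
Base term: 5 July 1993 + 22 years → 5 July 2015.
Product Clearance Extension: 280 days (within the 1034-day cap) → +280 days → 10 April 2016.
Office Delay Adjustment: +501 days → 24 August 2017.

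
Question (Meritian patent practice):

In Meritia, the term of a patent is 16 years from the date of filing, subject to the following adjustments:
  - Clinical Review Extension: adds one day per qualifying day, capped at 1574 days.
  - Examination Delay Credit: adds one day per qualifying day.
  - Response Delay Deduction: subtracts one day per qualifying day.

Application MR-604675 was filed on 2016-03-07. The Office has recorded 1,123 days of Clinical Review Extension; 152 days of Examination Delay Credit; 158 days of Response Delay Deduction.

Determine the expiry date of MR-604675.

Base term: filing date + 16 years → 7 March 2032.
Clinical Review Extension: 1123 days (within the 1574-day cap) → +1123 days → 4 April 2035.
Examination Delay Credit: +152 days → 3 September 2035.
Response Delay Deduction: −158 days → 29 March 2035.

2035-03-29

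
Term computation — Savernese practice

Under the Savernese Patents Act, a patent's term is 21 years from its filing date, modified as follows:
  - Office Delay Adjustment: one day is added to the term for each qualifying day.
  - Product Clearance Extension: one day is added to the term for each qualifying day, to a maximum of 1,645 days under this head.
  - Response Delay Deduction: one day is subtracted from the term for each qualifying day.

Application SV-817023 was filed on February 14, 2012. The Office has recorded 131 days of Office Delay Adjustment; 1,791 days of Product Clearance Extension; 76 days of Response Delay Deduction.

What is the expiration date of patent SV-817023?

2037-10-11

Base term: filing date + 21 years → 14 February 2033.
Office Delay Adjustment: +131 days → 25 June 2033.
Product Clearance Extension: 1791 days claimed exceeds the 1645-day cap, so +1645 days → 26 December 2037.
Response Delay Deduction: −76 days → 11 October 2037.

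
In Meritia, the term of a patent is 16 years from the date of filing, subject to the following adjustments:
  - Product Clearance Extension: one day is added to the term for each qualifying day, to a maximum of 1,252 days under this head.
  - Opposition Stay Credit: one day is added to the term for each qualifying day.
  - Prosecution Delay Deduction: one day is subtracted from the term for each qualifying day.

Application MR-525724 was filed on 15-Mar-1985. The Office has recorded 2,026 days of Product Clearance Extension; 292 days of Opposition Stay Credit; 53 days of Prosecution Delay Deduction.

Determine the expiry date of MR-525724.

Base term: filing date + 16 years → 15 March 2001.
Product Clearance Extension: 2026 days claimed exceeds the 1252-day cap, so +1252 days → 18 August 2004.
Opposition Stay Credit: +292 days → 6 June 2005.
Prosecution Delay Deduction: −53 days → 14 April 2005.

2005-04-14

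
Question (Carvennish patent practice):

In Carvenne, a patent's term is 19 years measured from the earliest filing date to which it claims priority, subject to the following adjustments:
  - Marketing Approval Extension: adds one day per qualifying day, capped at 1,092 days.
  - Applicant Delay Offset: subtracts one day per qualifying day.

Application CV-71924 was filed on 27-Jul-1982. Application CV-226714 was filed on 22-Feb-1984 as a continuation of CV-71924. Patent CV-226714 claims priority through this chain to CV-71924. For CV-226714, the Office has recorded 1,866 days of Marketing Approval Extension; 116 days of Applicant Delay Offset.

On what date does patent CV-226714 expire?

Earliest priority filing: 27 July 1982.
Base term: 27 July 1982 + 19 years → 27 July 2001.
Marketing Approval Extension: 1866 days claimed exceeds the 1092-day cap, so +1092 days → 23 July 2004.
Applicant Delay Offset: −116 days → 29 March 2004.

2004-03-29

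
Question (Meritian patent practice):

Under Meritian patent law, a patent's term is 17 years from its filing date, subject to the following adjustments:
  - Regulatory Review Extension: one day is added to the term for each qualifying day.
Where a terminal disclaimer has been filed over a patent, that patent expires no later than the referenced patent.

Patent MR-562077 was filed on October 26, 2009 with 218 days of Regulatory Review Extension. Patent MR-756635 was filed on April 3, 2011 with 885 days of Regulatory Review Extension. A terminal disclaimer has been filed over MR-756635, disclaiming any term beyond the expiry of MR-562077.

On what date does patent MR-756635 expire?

June 1, 2027

Natural term of MR-756635:
  Base: filing + 17 years → 3 April 2028.
  Regulatory Review Extension: +885 days → 5 September 2030.
Expiry of referenced patent MR-562077:
  Base: filing + 17 years → 26 October 2026.
  Regulatory Review Extension: +218 days → 1 June 2027.
Terminal disclaimer: MR-756635 expires on the earlier of 5 September 2030 and 1 June 2027.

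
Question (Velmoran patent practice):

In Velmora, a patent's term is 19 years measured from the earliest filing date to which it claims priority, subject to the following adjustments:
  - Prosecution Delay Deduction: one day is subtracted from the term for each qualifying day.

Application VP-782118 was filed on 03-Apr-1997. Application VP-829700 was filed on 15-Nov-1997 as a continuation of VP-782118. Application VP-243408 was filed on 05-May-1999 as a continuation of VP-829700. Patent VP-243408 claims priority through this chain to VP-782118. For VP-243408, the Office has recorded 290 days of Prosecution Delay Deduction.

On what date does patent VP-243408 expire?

June 18, 2015

Earliest priority filing: 3 April 1997.
Base term: 3 April 1997 + 19 years → 3 April 2016.
Prosecution Delay Deduction: −290 days → 18 June 2015.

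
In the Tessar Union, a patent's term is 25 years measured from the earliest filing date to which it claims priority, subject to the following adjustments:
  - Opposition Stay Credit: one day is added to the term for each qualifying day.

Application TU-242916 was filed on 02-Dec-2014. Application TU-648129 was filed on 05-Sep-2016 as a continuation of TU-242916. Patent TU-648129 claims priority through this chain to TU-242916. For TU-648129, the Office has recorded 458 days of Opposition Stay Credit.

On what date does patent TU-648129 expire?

Earliest priority filing: 2 December 2014.
Base term: 2 December 2014 + 25 years → 2 December 2039.
Opposition Stay Credit: +458 days → 4 March 2041.

2041-03-04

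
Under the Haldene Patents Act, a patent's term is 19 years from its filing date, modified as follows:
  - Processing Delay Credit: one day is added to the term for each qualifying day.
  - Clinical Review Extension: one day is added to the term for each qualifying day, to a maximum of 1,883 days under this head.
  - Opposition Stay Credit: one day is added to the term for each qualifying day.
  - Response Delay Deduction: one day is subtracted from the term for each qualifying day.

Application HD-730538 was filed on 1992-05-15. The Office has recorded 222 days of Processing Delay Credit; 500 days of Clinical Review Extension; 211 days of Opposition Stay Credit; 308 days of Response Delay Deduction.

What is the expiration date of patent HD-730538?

2013-01-29

Base term: filing date + 19 years → 15 May 2011.
Processing Delay Credit: +222 days → 23 December 2011.
Clinical Review Extension: 500 days (within the 1883-day cap) → +500 days → 6 May 2013.
Opposition Stay Credit: +211 days → 3 December 2013.
Response Delay Deduction: −308 days → 29 January 2013.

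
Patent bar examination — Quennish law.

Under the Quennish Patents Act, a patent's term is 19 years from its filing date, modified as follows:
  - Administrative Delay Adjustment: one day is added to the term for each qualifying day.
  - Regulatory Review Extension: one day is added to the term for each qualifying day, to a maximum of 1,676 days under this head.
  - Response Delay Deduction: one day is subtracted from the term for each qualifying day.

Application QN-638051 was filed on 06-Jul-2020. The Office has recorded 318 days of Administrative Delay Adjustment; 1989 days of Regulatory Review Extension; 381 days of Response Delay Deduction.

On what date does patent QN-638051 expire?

2043-12-05

Base term: filing date + 19 years → 6 July 2039.
Administrative Delay Adjustment: +318 days → 19 May 2040.
Regulatory Review Extension: 1989 days claimed exceeds the 1676-day cap, so +1676 days → 20 December 2044.
Response Delay Deduction: −381 days → 5 December 2043.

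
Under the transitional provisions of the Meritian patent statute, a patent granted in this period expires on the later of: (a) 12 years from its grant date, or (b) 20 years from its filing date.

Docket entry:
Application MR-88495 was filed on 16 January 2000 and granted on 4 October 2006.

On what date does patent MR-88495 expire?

2020-01-16

(a) grant + 12 years → 4 October 2018.
(b) filing + 20 years → 16 January 2020.
Later of the two: 16 January 2020.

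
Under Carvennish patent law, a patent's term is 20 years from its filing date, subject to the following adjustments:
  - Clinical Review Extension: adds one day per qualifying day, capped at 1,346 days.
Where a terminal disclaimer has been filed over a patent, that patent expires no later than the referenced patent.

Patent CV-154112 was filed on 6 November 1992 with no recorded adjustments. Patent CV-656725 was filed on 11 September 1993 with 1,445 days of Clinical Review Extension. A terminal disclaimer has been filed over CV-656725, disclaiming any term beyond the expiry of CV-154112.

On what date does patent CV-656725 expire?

November 6, 2012

Natural term of CV-656725:
  Base: filing + 20 years → 11 September 2013.
  Clinical Review Extension: 1445 days claimed exceeds the 1346-day cap, so +1346 days → 19 May 2017.
Expiry of referenced patent CV-154112:
  Base: filing + 20 years → 6 November 2012.
Terminal disclaimer: CV-656725 expires on the earlier of 19 May 2017 and 6 November 2012.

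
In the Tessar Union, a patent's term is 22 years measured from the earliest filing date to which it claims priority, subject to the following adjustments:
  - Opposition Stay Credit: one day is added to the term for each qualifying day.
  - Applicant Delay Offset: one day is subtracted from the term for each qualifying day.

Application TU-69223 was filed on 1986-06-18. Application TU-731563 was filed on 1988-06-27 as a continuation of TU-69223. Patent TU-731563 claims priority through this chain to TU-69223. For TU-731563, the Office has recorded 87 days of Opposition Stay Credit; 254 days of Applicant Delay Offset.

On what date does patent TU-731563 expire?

Earliest priority filing: 18 June 1986.
Base term: 18 June 1986 + 22 years → 18 June 2008.
Opposition Stay Credit: +87 days → 13 September 2008.
Applicant Delay Offset: −254 days → 3 January 2008.

2008-01-03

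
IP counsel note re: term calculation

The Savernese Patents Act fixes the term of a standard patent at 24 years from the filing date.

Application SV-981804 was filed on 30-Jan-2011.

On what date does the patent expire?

Filing date + 24 years → 30 January 2035.

2035-01-30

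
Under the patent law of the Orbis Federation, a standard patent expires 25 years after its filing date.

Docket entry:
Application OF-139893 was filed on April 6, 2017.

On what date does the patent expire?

April 6, 2042

Filing date + 25 years → 6 April 2042.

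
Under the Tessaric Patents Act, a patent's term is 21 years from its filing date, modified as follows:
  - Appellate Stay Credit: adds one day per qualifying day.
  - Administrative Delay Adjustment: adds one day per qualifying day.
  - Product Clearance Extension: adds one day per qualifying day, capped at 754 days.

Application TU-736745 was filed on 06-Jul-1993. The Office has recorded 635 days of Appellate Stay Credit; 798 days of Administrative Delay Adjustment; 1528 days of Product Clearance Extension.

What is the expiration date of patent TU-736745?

2020-07-01

Base term: filing date + 21 years → 6 July 2014.
Appellate Stay Credit: +635 days → 1 April 2016.
Administrative Delay Adjustment: +798 days → 8 June 2018.
Product Clearance Extension: 1528 days claimed exceeds the 754-day cap, so +754 days → 1 July 2020.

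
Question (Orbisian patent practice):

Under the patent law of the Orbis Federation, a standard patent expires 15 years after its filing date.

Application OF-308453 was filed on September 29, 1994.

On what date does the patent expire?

September 29, 2009

Filing date + 15 years → 29 September 2009.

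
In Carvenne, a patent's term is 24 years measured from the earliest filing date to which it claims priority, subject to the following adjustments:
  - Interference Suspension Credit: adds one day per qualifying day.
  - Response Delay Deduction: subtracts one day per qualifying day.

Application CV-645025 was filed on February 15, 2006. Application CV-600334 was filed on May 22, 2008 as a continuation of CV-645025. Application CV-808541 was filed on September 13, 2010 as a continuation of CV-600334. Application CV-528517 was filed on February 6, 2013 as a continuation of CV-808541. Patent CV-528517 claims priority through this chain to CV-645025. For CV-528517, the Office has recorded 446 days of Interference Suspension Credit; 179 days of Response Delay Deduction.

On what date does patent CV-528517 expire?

Earliest priority filing: 15 February 2006.
Base term: 15 February 2006 + 24 years → 15 February 2030.
Interference Suspension Credit: +446 days → 7 May 2031.
Response Delay Deduction: −179 days → 9 November 2030.

November 9, 2030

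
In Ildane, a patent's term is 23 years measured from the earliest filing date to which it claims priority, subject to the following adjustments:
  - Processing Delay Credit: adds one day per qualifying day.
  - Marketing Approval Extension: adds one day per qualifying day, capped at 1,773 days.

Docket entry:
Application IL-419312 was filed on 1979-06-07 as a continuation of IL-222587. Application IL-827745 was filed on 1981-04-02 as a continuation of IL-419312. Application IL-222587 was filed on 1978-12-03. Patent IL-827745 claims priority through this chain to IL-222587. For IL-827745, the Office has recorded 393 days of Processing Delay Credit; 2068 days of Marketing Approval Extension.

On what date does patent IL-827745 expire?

November 8, 2007

Earliest priority filing: 3 December 1978.
Base term: 3 December 1978 + 23 years → 3 December 2001.
Processing Delay Credit: +393 days → 31 December 2002.
Marketing Approval Extension: 2068 days claimed exceeds the 1773-day cap, so +1773 days → 8 November 2007.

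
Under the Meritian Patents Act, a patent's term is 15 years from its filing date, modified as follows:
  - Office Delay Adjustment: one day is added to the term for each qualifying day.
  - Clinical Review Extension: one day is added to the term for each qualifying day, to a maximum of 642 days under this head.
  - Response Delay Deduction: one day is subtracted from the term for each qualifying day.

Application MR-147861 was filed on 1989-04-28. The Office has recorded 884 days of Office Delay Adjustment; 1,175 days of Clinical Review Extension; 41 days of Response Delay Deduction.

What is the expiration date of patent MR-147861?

Base term: filing date + 15 years → 28 April 2004.
Office Delay Adjustment: +884 days → 29 September 2006.
Clinical Review Extension: 1175 days claimed exceeds the 642-day cap, so +642 days → 2 July 2008.
Response Delay Deduction: −41 days → 22 May 2008.

May 22, 2008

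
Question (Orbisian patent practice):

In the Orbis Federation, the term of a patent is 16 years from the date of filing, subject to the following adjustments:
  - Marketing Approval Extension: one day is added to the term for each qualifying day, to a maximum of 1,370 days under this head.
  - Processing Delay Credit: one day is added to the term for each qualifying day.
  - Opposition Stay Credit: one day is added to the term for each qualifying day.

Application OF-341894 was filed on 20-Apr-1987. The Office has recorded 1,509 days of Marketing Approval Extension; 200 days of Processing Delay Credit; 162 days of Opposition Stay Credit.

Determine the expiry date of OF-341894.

Base term: filing date + 16 years → 20 April 2003.
Marketing Approval Extension: 1509 days claimed exceeds the 1370-day cap, so +1370 days → 19 January 2007.
Processing Delay Credit: +200 days → 7 August 2007.
Opposition Stay Credit: +162 days → 16 January 2008.

January 16, 2008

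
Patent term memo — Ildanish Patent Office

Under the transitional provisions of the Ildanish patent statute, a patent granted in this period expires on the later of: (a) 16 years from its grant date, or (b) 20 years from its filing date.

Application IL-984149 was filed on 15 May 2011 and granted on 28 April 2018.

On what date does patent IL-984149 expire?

(a) grant + 16 years → 28 April 2034.
(b) filing + 20 years → 15 May 2031.
Later of the two: 28 April 2034.

2034-04-28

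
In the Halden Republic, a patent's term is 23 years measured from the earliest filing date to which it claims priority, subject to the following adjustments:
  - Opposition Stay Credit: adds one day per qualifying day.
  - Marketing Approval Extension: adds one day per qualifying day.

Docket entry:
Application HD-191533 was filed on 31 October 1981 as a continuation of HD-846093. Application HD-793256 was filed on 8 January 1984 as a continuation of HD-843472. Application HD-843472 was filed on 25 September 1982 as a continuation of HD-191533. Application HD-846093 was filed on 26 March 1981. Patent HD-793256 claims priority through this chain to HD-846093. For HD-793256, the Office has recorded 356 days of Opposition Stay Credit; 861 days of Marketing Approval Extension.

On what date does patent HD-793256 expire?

2007-07-26

Earliest priority filing: 26 March 1981.
Base term: 26 March 1981 + 23 years → 26 March 2004.
Opposition Stay Credit: +356 days → 17 March 2005.
Marketing Approval Extension: +861 days → 26 July 2007.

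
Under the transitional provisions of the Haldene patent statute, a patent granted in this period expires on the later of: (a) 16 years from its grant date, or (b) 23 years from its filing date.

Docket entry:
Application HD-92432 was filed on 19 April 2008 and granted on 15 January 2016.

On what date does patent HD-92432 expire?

(a) grant + 16 years → 15 January 2032.
(b) filing + 23 years → 19 April 2031.
Later of the two: 15 January 2032.

January 15, 2032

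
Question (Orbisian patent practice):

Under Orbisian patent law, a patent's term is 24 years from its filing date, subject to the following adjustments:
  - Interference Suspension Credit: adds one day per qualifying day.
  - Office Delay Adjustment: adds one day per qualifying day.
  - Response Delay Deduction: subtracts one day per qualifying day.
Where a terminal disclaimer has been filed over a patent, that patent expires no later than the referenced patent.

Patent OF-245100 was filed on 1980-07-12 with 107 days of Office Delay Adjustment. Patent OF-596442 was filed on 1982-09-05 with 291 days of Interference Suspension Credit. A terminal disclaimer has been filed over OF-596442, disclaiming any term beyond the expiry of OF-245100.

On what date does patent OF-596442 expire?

2004-10-27

Natural term of OF-596442:
  Base: filing + 24 years → 5 September 2006.
  Interference Suspension Credit: +291 days → 23 June 2007.
Expiry of referenced patent OF-245100:
  Base: filing + 24 years → 12 July 2004.
  Office Delay Adjustment: +107 days → 27 October 2004.
Terminal disclaimer: OF-596442 expires on the earlier of 23 June 2007 and 27 October 2004.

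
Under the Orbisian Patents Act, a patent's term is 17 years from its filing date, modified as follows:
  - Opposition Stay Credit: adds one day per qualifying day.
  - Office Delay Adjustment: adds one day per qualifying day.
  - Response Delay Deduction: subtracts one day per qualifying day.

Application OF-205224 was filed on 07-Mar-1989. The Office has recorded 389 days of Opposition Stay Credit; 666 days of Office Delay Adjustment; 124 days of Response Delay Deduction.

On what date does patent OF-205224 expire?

Base term: filing date + 17 years → 7 March 2006.
Opposition Stay Credit: +389 days → 31 March 2007.
Office Delay Adjustment: +666 days → 25 January 2009.
Response Delay Deduction: −124 days → 23 September 2008.

September 23, 2008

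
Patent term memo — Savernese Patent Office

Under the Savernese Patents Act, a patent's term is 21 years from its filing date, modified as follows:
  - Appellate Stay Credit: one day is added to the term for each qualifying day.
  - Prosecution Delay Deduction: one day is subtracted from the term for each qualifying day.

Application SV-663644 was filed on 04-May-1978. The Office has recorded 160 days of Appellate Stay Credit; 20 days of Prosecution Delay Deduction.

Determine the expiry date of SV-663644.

September 21, 1999

Base term: filing date + 21 years → 4 May 1999.
Appellate Stay Credit: +160 days → 11 October 1999.
Prosecution Delay Deduction: −20 days → 21 September 1999.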